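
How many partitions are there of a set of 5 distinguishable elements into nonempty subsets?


Bell_5 can be computed from the Bell triangle or from Dobinski's identity Bell_n = (1/e) * sum_{k>=0} k^n / k!.
Computing Bell_5 = 52.

52


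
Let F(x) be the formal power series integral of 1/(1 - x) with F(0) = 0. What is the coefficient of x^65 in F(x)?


1/(1 - x) = sum_{k>=0} x^k. Integrating termwise and using F(0) = 0 gives
F(x) = sum_{k>=0} x^(k+1) / (k+1) = sum_{m>=1} x^m / m = -ln(1 - x).
So the coefficient of x^65 is 1/65 = 1/65.

1/65


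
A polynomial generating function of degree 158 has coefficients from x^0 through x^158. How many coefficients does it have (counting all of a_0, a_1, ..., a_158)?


A polynomial of degree 158 takes the form a_0 + a_1 x + ... + a_158 x^158.
The number of coefficients is 158 + 1 = 159.

159


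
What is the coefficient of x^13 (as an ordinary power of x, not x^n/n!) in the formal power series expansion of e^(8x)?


The exponential series is e^y = sum_{k>=0} y^k / k!. Substituting y = 8x gives
e^(8x) = sum_{k>=0} 8^k x^k / k!.
So the coefficient of x^n is a^n/n! with a = 8, n = 13:
8^13 / 13! = 549755813888/6227020800 = 536870912/6081075

536870912/6081075


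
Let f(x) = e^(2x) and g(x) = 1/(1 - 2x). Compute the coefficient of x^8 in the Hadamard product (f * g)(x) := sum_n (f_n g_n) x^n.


Expanding: f_k = 2^k/k! (from e^(2x)) and g_k = 2^k (from 1/(1 - 2x)). So the Hadamard coefficient (f * g)_k = 2^k 2^k / k! = (4)^k / k!.
For k = 8: 4^8/8! = 65536/40320 = 512/315.

512/315


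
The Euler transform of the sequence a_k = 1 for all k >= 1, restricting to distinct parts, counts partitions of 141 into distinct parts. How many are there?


Partitions of 141 into distinct parts can be computed via generating function.
Product (1+x)(1+x^2)(1+x^3)...
The coefficient of x^141 = 10327156

10327156


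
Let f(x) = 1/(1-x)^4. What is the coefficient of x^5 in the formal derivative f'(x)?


Differentiate: d/dx [ 1/(1-x)^r ] = r / (1-x)^(r+1).
Here r = 4, so f'(x) = 4 / (1-x)^5.
The expansion of 1/(1-x)^(r+1) has coefficient of x^n equal to C(n+r, r).
So the coefficient of x^5 in f'(x) is
4 * C(9, 4) = 4 * 126 = 504

504


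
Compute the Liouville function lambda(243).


The Liouville function is lambda(k) = (-1)^Omega(k), where Omega(k) counts the prime factors of k with multiplicity.
Factoring: 243 = 3 * 3 * 3 * 3 * 3, so Omega(243) = 5.
lambda(243) = (-1)^5 = -1.

-1


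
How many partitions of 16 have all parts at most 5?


Using the generating function (1-x)^(-1)(1-x^2)^(-1)...(1-x^5)^(-1),
the coefficient of x^16 counts these restricted partitions.
Result = 101

101


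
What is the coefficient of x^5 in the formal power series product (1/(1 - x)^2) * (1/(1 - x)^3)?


Combine the factors: (1/(1 - x)^2) * (1/(1 - x)^3) = 1/(1 - x)^5.
Then use 1/(1 - x)^r = sum_{k>=0} C(k + r - 1, r - 1) x^k with r = 5 and k = 5:
C(9, 4) = 126.

126


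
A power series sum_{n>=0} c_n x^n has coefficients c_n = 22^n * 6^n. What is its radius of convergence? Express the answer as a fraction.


By the root test (Cauchy-Hadamard), the radius is R = 1 / limsup_n |c_n|^(1/n).
Here |c_n|^(1/n) = (22^n * 6^n)^(1/n) = 22 * 6 = 132 for all n.
So R = 1/132 = 1/132.

1/132


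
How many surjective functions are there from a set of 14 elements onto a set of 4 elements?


By inclusion-exclusion on which target elements are missed, the number of surjections from an n-set onto a k-set is
surj(n, k) = sum_{j=0}^{k} (-1)^j C(k, j) (k - j)^n.
Equivalently surj(n, k) = k! * S(n, k), where S(n, k) is the Stirling number of the second kind.
For n = 14, k = 4:
S(14, 4) = 10391745, so
surj = 4! * 10391745 = 24 * 10391745 = 249401880.

249401880


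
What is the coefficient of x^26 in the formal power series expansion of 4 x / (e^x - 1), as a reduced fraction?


The exponential generating function for Bernoulli numbers is
x / (e^x - 1) = sum_{k>=0} B_k x^k / k!.
So the coefficient of x^26 in 4 x / (e^x - 1) is 4 B_26 / 26!.
Computing: B_26 = 8553103/6, 26! = 403291461126605635584000000, giving
4 * 8553103/6 / 403291461126605635584000000 = 657931/46533630129992957952000000.

657931/46533630129992957952000000


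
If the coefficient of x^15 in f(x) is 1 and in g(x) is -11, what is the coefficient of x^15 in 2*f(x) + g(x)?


Scalar multiplication scales coefficients: 2 * 1 = 2.
Then add the g coefficient: 2 + -11
= -9

-9


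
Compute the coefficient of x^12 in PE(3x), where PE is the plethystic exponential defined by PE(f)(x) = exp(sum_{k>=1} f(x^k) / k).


With f(x) = 3x, the exponent is sum_{k>=1} 3 x^k / k = 3 * (-ln(1 - x)). Exponentiating:
PE(3x) = exp(-3 ln(1 - x)) = 1/(1 - x)^3.
By the negative binomial expansion, [x^n] 1/(1 - x)^3 = C(n + 2, 2).
For n = 12: C(14, 2) = 91.

91


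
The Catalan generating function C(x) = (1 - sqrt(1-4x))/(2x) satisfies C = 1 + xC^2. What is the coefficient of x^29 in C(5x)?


Substituting x -> 5x scales the n-th coefficient by 5^n, so [x^29] C(5x) = 5^29 * C_29.
C_29 = C(2*29, 29)/(30) = 30067266499541040/30 = 1002242216651368.
So 5^29 * 1002242216651368 = 186264514923095703125 * 1002242216651368 = 186682160320015251636505126953125000.

186682160320015251636505126953125000


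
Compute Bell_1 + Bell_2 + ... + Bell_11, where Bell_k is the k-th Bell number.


Recall Bell_k counts set partitions of a k-set (with Bell_0 = 1 by convention).
Bell_1 through Bell_11: 1, 2, 5, 15, 52, 203, 877, 4140, 21147, 115975, 678570
Sum = 1 + 2 + 5 + 15 + 52 + 203 + 877 + 4140 + 21147 + 115975 + 678570 = 820987.

820987


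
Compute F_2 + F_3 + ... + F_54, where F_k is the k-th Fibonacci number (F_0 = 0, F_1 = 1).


Use the identity sum_{k=0}^{N} F_k = F_{N+2} - 1 (which follows from F_{k+2} - F_{k+1} = F_k). Then
sum_{k=2}^{54} F_k = (F_{56} - 1) - (F_{3} - 1) = F_{56} - F_{3}.
Computing: F_{56} = 225851433717, F_{3} = 2, so
Sum = 225851433717 - 2 = 225851433715.

225851433715


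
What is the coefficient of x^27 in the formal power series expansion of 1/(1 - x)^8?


The negative binomial / multiset identity is
1/(1 - x)^r = sum_{k>=0} C(k + r - 1, r - 1) x^k.
Here r = 8 and k = 27, so the coefficient is
C(27 + 7, 7) = C(34, 7)
= 5379616

5379616


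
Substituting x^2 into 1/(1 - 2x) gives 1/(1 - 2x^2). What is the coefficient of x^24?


The coefficient of x^(2m) in 1/(1 - 2x^2) is 2^m.
With n = 24 = 2*12, the coefficient is 2^12 = 4096.

4096


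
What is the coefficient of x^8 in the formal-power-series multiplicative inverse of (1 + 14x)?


The inverse is 1/(1 + 14x). Apply the geometric identity 1/(1 - y) = sum_{k>=0} y^k with y = -14x:
1/(1 + 14x) = sum_{k>=0} (-14)^k x^k.
So the coefficient of x^8 is (-14)^8 = 1475789056.

1475789056


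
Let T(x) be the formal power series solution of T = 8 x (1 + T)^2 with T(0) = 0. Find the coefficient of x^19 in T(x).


Apply the Lagrange inversion formula: if T = 8 x * phi(T) with phi(t) = (1 + t)^2, then [x^n] T = 8^n * (1/n) [t^(n-1)] phi(t)^n = 8^n * (1/n) [t^(n-1)] (1 + t)^(2n) = 8^n * (1/n) C(2n, n-1).
Using the identity C(2n, n-1) = C(2n, n) * n / (n+1), the unscaled factor equals C(2n, n) / (n+1) = C_n, the n-th Catalan number.
For n = 19: C_19 = C(38, 19) / 20 = 35345263800/20 = 1767263190.
With the 8^19 = 144115188075855872 factor, the coefficient is 144115188075855872 * 1767263190 = 254689467006387010330951680.

254689467006387010330951680


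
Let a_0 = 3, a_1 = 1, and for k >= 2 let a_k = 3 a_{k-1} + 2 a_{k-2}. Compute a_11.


Iterating the recurrence forward:
a_0 = 3
a_1 = 1
a_2 = 3*1 + 2*3 = 9
a_3 = 3*9 + 2*1 = 29
a_4 = 3*29 + 2*9 = 105
a_5 = 3*105 + 2*29 = 373
a_6 = 3*373 + 2*105 = 1329
a_7 = 3*1329 + 2*373 = 4733
a_8 = 3*4733 + 2*1329 = 16857
a_9 = 3*16857 + 2*4733 = 60037
a_10 = 3*60037 + 2*16857 = 213825
a_11 = 3*213825 + 2*60037 = 761549
So a_11 = 761549.

761549


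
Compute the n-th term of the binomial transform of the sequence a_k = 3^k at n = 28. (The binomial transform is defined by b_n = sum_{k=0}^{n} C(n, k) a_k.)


With a_k = 3^k, b_n = sum_{k=0}^{n} C(n, k) 3^k = (1 + 3)^n by the binomial theorem.
For n = 28: (1 + 3)^28 = 4^28 = 72057594037927936.

72057594037927936


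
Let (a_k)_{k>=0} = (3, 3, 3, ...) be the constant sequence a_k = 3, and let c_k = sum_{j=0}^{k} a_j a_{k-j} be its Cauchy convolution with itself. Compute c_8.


Since a_j = 3 for all j >= 0, the convolution sum becomes
c_k = sum_{j=0}^{k} 3 * 3 = 9 * (k + 1).
Equivalently, the generating function of (a_k) is 3/(1 - x) and its square is 9/(1 - x)^2 = sum_{k>=0} 9(k + 1) x^k.
For k = 8: 9 * 9 = 81.

81


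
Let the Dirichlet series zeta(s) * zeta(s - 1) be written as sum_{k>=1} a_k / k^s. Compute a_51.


Convolution gives a_k = sum_{d | k} d * 1 = sum_{d | k} d = sigma(k), the sum of positive divisors of k.
For k = 51, the divisors are 1, 3, 17, 51, so
sigma(51) = 1 + 3 + 17 + 51 = 72.

72


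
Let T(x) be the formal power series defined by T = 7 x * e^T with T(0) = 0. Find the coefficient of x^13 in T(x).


Apply the Lagrange inversion formula: if T = 7 x * phi(T) with phi(t) = e^t, then
[x^n] T = 7^n * (1/n) [t^(n-1)] phi(t)^n = 7^n * (1/n) [t^(n-1)] e^(n t) = 7^n * (1/n) * n^(n-1) / (n-1)! = 7^n * n^(n-1) / n!.
When c = 1 this is the Cayley count of rooted labeled trees on n vertices, divided by n!.
For n = 13: 7^13 * 13^12 / 13! = 96889010407 * 23298085122481/6227020800 = 24805806724123444820437/68428800.

24805806724123444820437/68428800


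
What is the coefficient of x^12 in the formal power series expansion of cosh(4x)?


The Maclaurin series is cosh(t) = sum_{m>=0} t^(2m) / (2m)!, so substituting t = 4x, only even powers of x are nonzero, with coefficient of x^(2m) equal to 4^(2m) / (2m)!.
For x^12 the coefficient is 4^12/12! = 16777216/479001600 = 16384/467775.

16384/467775


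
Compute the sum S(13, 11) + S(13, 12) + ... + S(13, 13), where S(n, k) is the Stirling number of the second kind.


By definition, S(n, k) counts partitions of an n-set into exactly k nonempty blocks.
Computing row n = 13 for k = 11..13:
S(13, k): 2431, 78, 1
Sum = 2510.

2510


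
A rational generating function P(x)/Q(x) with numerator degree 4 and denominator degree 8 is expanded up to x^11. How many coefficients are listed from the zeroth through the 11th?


Expanding up to x^11 gives the coefficients for x^0, x^1, ..., x^11.
That is 11 + 1 = 12 coefficients in total.

12


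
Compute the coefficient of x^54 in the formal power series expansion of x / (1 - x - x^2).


Let f(x) = sum_{k>=0} a_k x^k. Multiplying f(x) * (1 - x - x^2) = x and matching coefficients gives a_0 = 0, a_1 = 1, and a_k = a_{k-1} + a_{k-2} for k >= 2. These are the Fibonacci numbers F_k.
Iterating from F_0 = 0, F_1 = 1:
F_0=0, F_1=1, F_2=1, F_3=2, F_4=3, F_5=5, F_6=8, F_7=13, F_8=21, F_9=34, ...
F_54 = 86267571272.

86267571272


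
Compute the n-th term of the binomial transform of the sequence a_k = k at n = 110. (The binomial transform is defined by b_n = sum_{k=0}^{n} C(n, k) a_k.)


With a_k = k, b_n = sum_{k=0}^{n} C(n, k) k. Using k * C(n, k) = n * C(n-1, k-1) gives b_n = n * sum_{k>=1} C(n-1, k-1) = n * 2^(n-1).
For n = 110: 110 * 2^109 = 110 * 649037107316853453566312041152512 = 71394081804853879892294324526776320.

71394081804853879892294324526776320


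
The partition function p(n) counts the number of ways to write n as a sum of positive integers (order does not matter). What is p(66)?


Using the generating function prod_{k>=1} 1/(1-x^k), we compute p(66).
By dynamic programming over parts 1 through 66:
p(66) = 2323520

2323520


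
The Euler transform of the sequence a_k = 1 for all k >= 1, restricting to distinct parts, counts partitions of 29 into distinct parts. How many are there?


Partitions of 29 into distinct parts can be computed via generating function.
Product (1+x)(1+x^2)(1+x^3)...
The coefficient of x^29 = 256

256


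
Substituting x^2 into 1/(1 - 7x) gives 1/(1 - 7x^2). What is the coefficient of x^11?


Since 1/(1 - 7x^2) only has even powers of x,
the coefficient of x^11 (odd) is 0.

0


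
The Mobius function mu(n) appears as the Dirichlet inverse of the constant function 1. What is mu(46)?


46 = 2 * 23 (all distinct primes).
mu(46) = (-1)^2 = 1

1


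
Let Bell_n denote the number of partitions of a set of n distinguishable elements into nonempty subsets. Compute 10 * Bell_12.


Bell_12 can be computed from the Bell triangle or from Dobinski's identity Bell_n = (1/e) * sum_{k>=0} k^n / k!.
Computing Bell_12 = 4213597.
Then 10 * 4213597 = 42135970.

42135970


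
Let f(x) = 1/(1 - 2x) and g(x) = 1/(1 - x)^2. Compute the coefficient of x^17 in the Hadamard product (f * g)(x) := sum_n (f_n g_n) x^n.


f has coefficients f_k = 2^k. For g = 1/(1 - x)^2 the coefficient is g_k = C(k + 1, 1) = k + 1. The Hadamard coefficient is (f * g)_k = 2^k * (k + 1).
For k = 17: 2^17 * 18 = 131072 * 18 = 2359296.

2359296


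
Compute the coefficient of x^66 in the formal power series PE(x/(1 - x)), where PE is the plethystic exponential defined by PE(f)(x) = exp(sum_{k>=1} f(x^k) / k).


For f(x) = x/(1 - x) we have
sum_{k>=1} f(x^k) / k = sum_{k>=1} (1/k) * x^k / (1 - x^k) = sum_{k, m >= 1} x^(k m) / k,
which after exponentiating simplifies to
PE(x/(1 - x)) = prod_{k>=1} 1 / (1 - x^k).
This is the generating function for the partition function p(n), so the coefficient of x^66 is p(66).
Computing p(66) by dynamic programming over parts 1, 2, ..., 66: p(66) = 2323520.

2323520


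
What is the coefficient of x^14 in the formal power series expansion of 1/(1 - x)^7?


The expansion 1/(1 - x)^r = sum_{k>=0} C(k + r - 1, r - 1) x^k follows from the multiset / negative-binomial theorem (or from repeated differentiation of the geometric series).
For r = 7 and k = 14:
C(20, 6) = 2432902008176640000 / (720 * 87178291200) = 38760.

38760


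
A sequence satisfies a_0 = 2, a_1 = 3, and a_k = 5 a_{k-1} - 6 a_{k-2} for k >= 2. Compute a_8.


The characteristic equation is t^2 - 5 t + 6 = 0, with roots r_1 = 3 and r_2 = 2 (so c_1 = r_1 + r_2, c_2 = -r_1 r_2 as required).
One can use the closed form a_n = A r_1^n + B r_2^n, but direct iteration is more reliable:
a_0 = 2, a_1 = 3, a_2 = 3, a_3 = -3, a_4 = -33, a_5 = -147, a_6 = -537, a_7 = -1803, a_8 = -5793.
So a_8 = -5793.

-5793


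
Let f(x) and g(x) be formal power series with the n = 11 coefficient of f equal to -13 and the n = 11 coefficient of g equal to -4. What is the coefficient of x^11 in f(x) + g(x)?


Addition of formal power series is termwise.
The coefficient of x^11 in f + g = -13 + -4
= -17

-17


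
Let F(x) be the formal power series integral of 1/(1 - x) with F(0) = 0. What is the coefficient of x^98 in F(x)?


1/(1 - x) = sum_{k>=0} x^k. Integrating termwise and using F(0) = 0 gives
F(x) = sum_{k>=0} x^(k+1) / (k+1) = sum_{m>=1} x^m / m = -ln(1 - x).
So the coefficient of x^98 is 1/98 = 1/98.

1/98


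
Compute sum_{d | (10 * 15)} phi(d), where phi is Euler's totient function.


First, 10 * 15 = 150. One classical identity is sum_{d | n} phi(d) = n (each k in [1, n] has a unique gcd with n, and among the k's with gcd(k, n) = n/d there are phi(d) of them). So the sum equals 150. We also verify directly:
Divisors of 150: 1, 2, 3, 5, 6, 10, 15, 25, 30, 50, 75, 150.
phi values: 1, 1, 2, 4, 2, 4, 8, 20, 8, 20, 40, 40.
Sum = 150.

150


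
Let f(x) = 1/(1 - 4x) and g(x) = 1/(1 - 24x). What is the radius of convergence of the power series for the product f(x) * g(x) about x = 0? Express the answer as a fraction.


The radius of 1/(1 - 4x) is 1/4 (nearest singularity at x = 1/4), and the radius of 1/(1 - 24x) is 1/24.
The product f(x)*g(x) = 1/((1 - 4x)(1 - 24x)) has singularities at both 1/4 and 1/24, so its radius of convergence is the distance to the nearest one:
min(1/4, 1/24) = 1/24.

1/24


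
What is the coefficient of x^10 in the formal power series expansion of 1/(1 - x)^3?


The negative binomial / multiset identity is
1/(1 - x)^r = sum_{k>=0} C(k + r - 1, r - 1) x^k.
Here r = 3 and k = 10, so the coefficient is
C(10 + 2, 2) = C(12, 2)
= 66

66


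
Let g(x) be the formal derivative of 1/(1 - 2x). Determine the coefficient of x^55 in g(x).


Differentiate termwise: d/dx sum_{k>=0} 2^k x^k = sum_{k>=1} k 2^k x^(k-1) = sum_{j>=0} (j+1) 2^(j+1) x^j.
Equivalently, d/dx [1/(1 - 2x)] = 2/(1 - 2x)^2.
For j = 55: 56 * 2^56 = 56 * 72057594037927936 = 4035225266123964416.

4035225266123964416


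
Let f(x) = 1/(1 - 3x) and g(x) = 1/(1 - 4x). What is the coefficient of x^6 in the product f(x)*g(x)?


The coefficient of x^n in f*g is the Cauchy product: sum_{k=0}^{n} a^k * b^(n-k).
With a=3, b=4, n=6:
sum_{k=0}^{6} 3^k * 4^(6-k)
= 14197

14197


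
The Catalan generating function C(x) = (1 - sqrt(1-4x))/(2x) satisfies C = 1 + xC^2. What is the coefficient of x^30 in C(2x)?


Substituting x -> 2x scales the n-th coefficient by 2^n, so [x^30] C(2x) = 2^30 * C_30.
C_30 = C(2*30, 30)/(31) = 118264581564861424/31 = 3814986502092304.
So 2^30 * 3814986502092304 = 1073741824 * 3814986502092304 = 4096310565291970313322496.

4096310565291970313322496


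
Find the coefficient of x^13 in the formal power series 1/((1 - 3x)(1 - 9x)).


By partial fractions or Cauchy convolution:
The coefficient equals sum_{k=0}^{13} 3^k * 9^(13-k).
= 3812797945332

3812797945332


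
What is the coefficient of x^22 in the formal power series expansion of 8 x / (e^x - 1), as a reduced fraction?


The exponential generating function for Bernoulli numbers is
x / (e^x - 1) = sum_{k>=0} B_k x^k / k!.
So the coefficient of x^22 in 8 x / (e^x - 1) is 8 B_22 / 22!.
Computing: B_22 = 854513/138, 22! = 1124000727777607680000, giving
8 * 854513/138 / 1124000727777607680000 = 77683/1762637504923975680000.

77683/1762637504923975680000


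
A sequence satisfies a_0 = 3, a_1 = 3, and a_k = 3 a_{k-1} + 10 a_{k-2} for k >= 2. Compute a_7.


The characteristic equation is t^2 - 3 t - 10 = 0, with roots r_1 = 5 and r_2 = -2 (so c_1 = r_1 + r_2, c_2 = -r_1 r_2 as required).
One can use the closed form a_n = A r_1^n + B r_2^n, but direct iteration is more reliable:
a_0 = 3, a_1 = 3, a_2 = 39, a_3 = 147, a_4 = 831, a_5 = 3963, a_6 = 20199, a_7 = 100227.
So a_7 = 100227.

100227


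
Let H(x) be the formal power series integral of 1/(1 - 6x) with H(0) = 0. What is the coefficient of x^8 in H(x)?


1/(1 - 6x) = sum_{k>=0} 6^k x^k. Integrating termwise with H(0) = 0:
H(x) = sum_{k>=0} 6^k x^(k+1) / (k+1) = sum_{m>=1} 6^(m-1) x^m / m.
For m = 8: 6^7/8 = 279936/8 = 34992.

34992


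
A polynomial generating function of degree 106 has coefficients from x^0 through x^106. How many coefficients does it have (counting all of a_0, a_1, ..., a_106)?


A polynomial of degree 106 takes the form a_0 + a_1 x + ... + a_106 x^106.
The number of coefficients is 106 + 1 = 107.

107


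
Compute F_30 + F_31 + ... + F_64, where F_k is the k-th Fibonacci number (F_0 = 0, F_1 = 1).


Use the identity sum_{k=0}^{N} F_k = F_{N+2} - 1 (which follows from F_{k+2} - F_{k+1} = F_k). Then
sum_{k=30}^{64} F_k = (F_{66} - 1) - (F_{31} - 1) = F_{66} - F_{31}.
Computing: F_{66} = 27777890035288, F_{31} = 1346269, so
Sum = 27777890035288 - 1346269 = 27777888689019.

27777888689019


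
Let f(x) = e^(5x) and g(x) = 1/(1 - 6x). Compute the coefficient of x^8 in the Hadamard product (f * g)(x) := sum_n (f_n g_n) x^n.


Expanding: f_k = 5^k/k! (from e^(5x)) and g_k = 6^k (from 1/(1 - 6x)). So the Hadamard coefficient (f * g)_k = 5^k 6^k / k! = (30)^k / k!.
For k = 8: 30^8/8! = 656100000000/40320 = 113906250/7.

113906250/7


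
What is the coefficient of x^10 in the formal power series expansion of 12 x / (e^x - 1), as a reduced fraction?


The exponential generating function for Bernoulli numbers is
x / (e^x - 1) = sum_{k>=0} B_k x^k / k!.
So the coefficient of x^10 in 12 x / (e^x - 1) is 12 B_10 / 10!.
Computing: B_10 = 5/66, 10! = 3628800, giving
12 * 5/66 / 3628800 = 1/3991680.

1/3991680


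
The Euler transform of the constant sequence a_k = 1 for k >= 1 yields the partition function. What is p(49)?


The Euler transform converts the sequence a_k = 1 into the number of integer partitions.
Using the recurrence or dynamic programming:
p(49) = 173525

173525


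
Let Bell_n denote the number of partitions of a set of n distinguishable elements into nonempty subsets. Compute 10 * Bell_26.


Bell_26 can be computed from the Bell triangle or from Dobinski's identity Bell_n = (1/e) * sum_{k>=0} k^n / k!.
Computing Bell_26 = 49631246523618756274.
Then 10 * 49631246523618756274 = 496312465236187562740.

496312465236187562740


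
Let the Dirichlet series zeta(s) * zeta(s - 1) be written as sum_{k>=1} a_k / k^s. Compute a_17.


Convolution gives a_k = sum_{d | k} d * 1 = sum_{d | k} d = sigma(k), the sum of positive divisors of k.
For k = 17, the divisors are 1, 17, so
sigma(17) = 1 + 17 = 18.

18


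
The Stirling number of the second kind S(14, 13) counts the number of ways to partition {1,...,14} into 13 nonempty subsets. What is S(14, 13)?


Using the explicit formula S(n,k) = (1/k!) sum_{j=0}^{k} (-1)^(k-j) C(k,j) j^n:
S(14, 13) = 91
Equivalently, S(n,k) is n! times the coefficient of x^n in the EGF (e^x - 1)^k / k!.

91


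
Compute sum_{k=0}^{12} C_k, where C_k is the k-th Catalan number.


C_0 through C_12: 1, 1, 2, 5, 14, 42, 132, 429, 1430, 4862, 16796, 58786, 208012
Sum = 1 + 1 + 2 + 5 + 14 + 42 + 132 + 429 + 1430 + 4862 + 16796 + 58786 + 208012
= 290512

290512


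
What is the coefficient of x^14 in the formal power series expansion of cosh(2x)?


The Maclaurin series is cosh(t) = sum_{m>=0} t^(2m) / (2m)!, so substituting t = 2x, only even powers of x are nonzero, with coefficient of x^(2m) equal to 2^(2m) / (2m)!.
For x^14 the coefficient is 2^14/14! = 16384/87178291200 = 8/42567525.

8/42567525


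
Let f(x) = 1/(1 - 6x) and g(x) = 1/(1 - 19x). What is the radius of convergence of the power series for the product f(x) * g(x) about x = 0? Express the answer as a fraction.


The radius of 1/(1 - 6x) is 1/6 (nearest singularity at x = 1/6), and the radius of 1/(1 - 19x) is 1/19.
The product f(x)*g(x) = 1/((1 - 6x)(1 - 19x)) has singularities at both 1/6 and 1/19, so its radius of convergence is the distance to the nearest one:
min(1/6, 1/19) = 1/19.

1/19


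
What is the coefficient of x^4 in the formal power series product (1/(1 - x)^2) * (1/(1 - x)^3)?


Combine the factors: (1/(1 - x)^2) * (1/(1 - x)^3) = 1/(1 - x)^5.
Then use 1/(1 - x)^r = sum_{k>=0} C(k + r - 1, r - 1) x^k with r = 5 and k = 4:
C(8, 4) = 70.

70


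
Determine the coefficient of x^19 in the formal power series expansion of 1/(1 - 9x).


The geometric series identity gives 1/(1 - c x) = sum_{k>=0} c^k x^k, so the coefficient of x^k is c^k.
Here c = 9 and k = 19.
Computing: 9^19 = 1350851717672992089

1350851717672992089


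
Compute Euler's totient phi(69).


phi(n) counts integers in [1, n] coprime to n. Using the multiplicative formula phi(n) = n * prod_{p | n} (1 - 1/p):
69 = 3 * 23, so
phi(69) = 69 * (1 - 1/3) * (1 - 1/23) = 44.

44


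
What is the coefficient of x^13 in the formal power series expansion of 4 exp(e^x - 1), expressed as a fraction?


exp(e^x - 1) is the exponential generating function for the Bell numbers Bell_k: exp(e^x - 1) = sum_{k>=0} Bell_k x^k / k!.
So the coefficient of x^13 in 4 exp(e^x - 1) is 4 Bell_13 / 13!.
Computing: Bell_13 = 27644437 and 13! = 6227020800, giving
4 * 27644437/6227020800 = 27644437/1556755200.

27644437/1556755200


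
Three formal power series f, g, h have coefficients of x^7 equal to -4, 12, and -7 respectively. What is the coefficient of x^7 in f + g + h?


Series addition is componentwise:
-4 + 12 + -7
= 1

1


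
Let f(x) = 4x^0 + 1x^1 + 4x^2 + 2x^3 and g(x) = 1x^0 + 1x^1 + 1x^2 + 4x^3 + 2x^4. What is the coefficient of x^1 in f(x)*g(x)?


Cauchy product at x^1:
4*1 + 1*1
= 5

5


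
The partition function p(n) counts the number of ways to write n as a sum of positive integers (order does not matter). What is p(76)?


Using the generating function prod_{k>=1} 1/(1-x^k), we compute p(76).
By dynamic programming over parts 1 through 76:
p(76) = 9289091

9289091


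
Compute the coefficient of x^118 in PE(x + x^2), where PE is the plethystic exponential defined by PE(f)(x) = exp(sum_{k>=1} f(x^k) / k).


With f(x) = x + x^2, the exponent is sum_{k>=1} (x^k + x^(2k)) / k = -ln(1 - x) - ln(1 - x^2). Exponentiating:
PE(x + x^2) = 1 / ((1 - x)(1 - x^2)).
This is the generating function for partitions of n into parts of size 1 or 2. The number of 2's can be any j in 0..59, and the rest are 1's, so
[x^118] = floor(118/2) + 1 = 60.

60


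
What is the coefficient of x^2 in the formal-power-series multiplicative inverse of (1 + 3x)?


The inverse is 1/(1 + 3x). Apply the geometric identity 1/(1 - y) = sum_{k>=0} y^k with y = -3x:
1/(1 + 3x) = sum_{k>=0} (-3)^k x^k.
So the coefficient of x^2 is (-3)^2 = 9.

9


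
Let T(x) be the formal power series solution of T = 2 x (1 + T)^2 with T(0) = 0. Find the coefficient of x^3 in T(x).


Apply the Lagrange inversion formula: if T = 2 x * phi(T) with phi(t) = (1 + t)^2, then [x^n] T = 2^n * (1/n) [t^(n-1)] phi(t)^n = 2^n * (1/n) [t^(n-1)] (1 + t)^(2n) = 2^n * (1/n) C(2n, n-1).
Using the identity C(2n, n-1) = C(2n, n) * n / (n+1), the unscaled factor equals C(2n, n) / (n+1) = C_n, the n-th Catalan number.
For n = 3: C_3 = C(6, 3) / 4 = 20/4 = 5.
With the 2^3 = 8 factor, the coefficient is 8 * 5 = 40.

40


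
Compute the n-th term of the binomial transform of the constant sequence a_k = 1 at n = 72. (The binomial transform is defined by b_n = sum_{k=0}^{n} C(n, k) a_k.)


With a_k = 1 for all k, b_n = sum_{k=0}^{n} C(n, k) = 2^n by the binomial theorem.
For n = 72: 2^72 = 4722366482869645213696.

4722366482869645213696


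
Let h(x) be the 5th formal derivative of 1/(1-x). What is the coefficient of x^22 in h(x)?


Differentiating 5 times: d^5/dx^5 [1/(1-x)] = 5!/(1-x)^6.
The expansion 1/(1-x)^6 = sum_{k>=0} C(k+5, 5) x^k, so the coefficient of x^n in 5!/(1-x)^6 is 5! * C(n+5, 5).
For n = 22: 120 * C(27, 5) = 120 * 80730 = 9687600

9687600


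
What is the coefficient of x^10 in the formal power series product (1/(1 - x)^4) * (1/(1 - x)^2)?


Combine the factors: (1/(1 - x)^4) * (1/(1 - x)^2) = 1/(1 - x)^6.
Then use 1/(1 - x)^r = sum_{k>=0} C(k + r - 1, r - 1) x^k with r = 6 and k = 10:
C(15, 5) = 3003.

3003


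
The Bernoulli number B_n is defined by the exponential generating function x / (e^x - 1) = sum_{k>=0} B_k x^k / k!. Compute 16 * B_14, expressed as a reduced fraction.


Bernoulli numbers can also be computed recursively via B_0 = 1 and sum_{j=0}^{m} C(m+1, j) B_j = 0 for m >= 1. Odd-index Bernoulli numbers vanish for k >= 3.
Computing B_14 = 7/6, so 16 * B_14 = 16 * 7/6 = 56/3.

56/3


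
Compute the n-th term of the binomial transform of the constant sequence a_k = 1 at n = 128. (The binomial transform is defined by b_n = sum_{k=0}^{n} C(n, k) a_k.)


With a_k = 1 for all k, b_n = sum_{k=0}^{n} C(n, k) = 2^n by the binomial theorem.
For n = 128: 2^128 = 340282366920938463463374607431768211456.

340282366920938463463374607431768211456


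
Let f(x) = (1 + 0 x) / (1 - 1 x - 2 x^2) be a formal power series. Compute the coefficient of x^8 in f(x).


Write f(x) = sum_{k>=0} a_k x^k. Multiplying both sides by 1 - 1 x - 2 x^2 gives
(1 - 1 x - 2 x^2) sum_{k>=0} a_k x^k = 1 + 0 x.
Matching coefficients:
 x^0: a_0 = 1
 x^1: a_1 - 1 a_0 = 0  =>  a_1 = 1*1 + 0 = 1
 x^k (k >= 2): a_k = 1 a_{k-1} + 2 a_{k-2}.
Iterating: a_2 = 3, a_3 = 5, a_4 = 11, a_5 = 21, a_6 = 43, a_7 = 85, a_8 = 171.
So the coefficient of x^8 is 171.

171


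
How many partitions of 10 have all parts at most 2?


Using the generating function (1-x)^(-1)(1-x^2)^(-1),
the coefficient of x^10 counts these restricted partitions.
Result = 6

6


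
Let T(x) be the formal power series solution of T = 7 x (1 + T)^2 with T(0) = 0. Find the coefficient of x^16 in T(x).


Apply the Lagrange inversion formula: if T = 7 x * phi(T) with phi(t) = (1 + t)^2, then [x^n] T = 7^n * (1/n) [t^(n-1)] phi(t)^n = 7^n * (1/n) [t^(n-1)] (1 + t)^(2n) = 7^n * (1/n) C(2n, n-1).
Using the identity C(2n, n-1) = C(2n, n) * n / (n+1), the unscaled factor equals C(2n, n) / (n+1) = C_n, the n-th Catalan number.
For n = 16: C_16 = C(32, 16) / 17 = 601080390/17 = 35357670.
With the 7^16 = 33232930569601 factor, the coefficient is 33232930569601 * 35357670 = 1175038992212864189670.

1175038992212864189670


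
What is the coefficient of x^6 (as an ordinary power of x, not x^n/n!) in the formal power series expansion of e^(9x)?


The exponential series is e^y = sum_{k>=0} y^k / k!. Substituting y = 9x gives
e^(9x) = sum_{k>=0} 9^k x^k / k!.
So the coefficient of x^n is a^n/n! with a = 9, n = 6:
9^6 / 6! = 531441/720 = 59049/80

59049/80


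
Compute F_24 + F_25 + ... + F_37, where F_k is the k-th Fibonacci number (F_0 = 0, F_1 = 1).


Use the identity sum_{k=0}^{N} F_k = F_{N+2} - 1 (which follows from F_{k+2} - F_{k+1} = F_k). Then
sum_{k=24}^{37} F_k = (F_{39} - 1) - (F_{25} - 1) = F_{39} - F_{25}.
Computing: F_{39} = 63245986, F_{25} = 75025, so
Sum = 63245986 - 75025 = 63170961.

63170961


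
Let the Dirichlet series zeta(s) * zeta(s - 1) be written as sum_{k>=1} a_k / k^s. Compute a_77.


Convolution gives a_k = sum_{d | k} d * 1 = sum_{d | k} d = sigma(k), the sum of positive divisors of k.
For k = 77, the divisors are 1, 7, 11, 77, so
sigma(77) = 1 + 7 + 11 + 77 = 96.

96


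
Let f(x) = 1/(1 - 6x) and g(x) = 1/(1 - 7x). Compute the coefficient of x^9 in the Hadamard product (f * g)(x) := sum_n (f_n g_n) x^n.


f has coefficients f_k = 6^k and g has coefficients g_k = 7^k, so the Hadamard product has coefficient (f*g)_k = 6^k * 7^k = 42^k.
For k = 9: 42^9 = 406671383849472.

406671383849472


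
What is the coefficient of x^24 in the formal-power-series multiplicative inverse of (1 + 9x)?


The inverse is 1/(1 + 9x). Apply the geometric identity 1/(1 - y) = sum_{k>=0} y^k with y = -9x:
1/(1 + 9x) = sum_{k>=0} (-9)^k x^k.
So the coefficient of x^24 is (-9)^24 = 79766443076872509863361.

79766443076872509863361


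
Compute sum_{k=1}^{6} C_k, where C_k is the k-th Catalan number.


C_1 through C_6: 1, 2, 5, 14, 42, 132
Sum = 1 + 2 + 5 + 14 + 42 + 132
= 196

196


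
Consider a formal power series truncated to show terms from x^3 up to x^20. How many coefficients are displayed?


From x^3 to x^20 inclusive, the count is 20 - 3 + 1 = 18.

18


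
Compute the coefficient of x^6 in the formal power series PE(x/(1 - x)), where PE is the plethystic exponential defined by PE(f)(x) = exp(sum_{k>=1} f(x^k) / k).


For f(x) = x/(1 - x) we have
sum_{k>=1} f(x^k) / k = sum_{k>=1} (1/k) * x^k / (1 - x^k) = sum_{k, m >= 1} x^(k m) / k,
which after exponentiating simplifies to
PE(x/(1 - x)) = prod_{k>=1} 1 / (1 - x^k).
This is the generating function for the partition function p(n), so the coefficient of x^6 is p(6).
Computing p(6) by dynamic programming over parts 1, 2, ..., 6: p(6) = 11.

11


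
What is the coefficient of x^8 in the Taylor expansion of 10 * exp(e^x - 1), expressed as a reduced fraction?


exp(e^x - 1) = sum_{k>=0} Bell_k x^k / k!, where Bell_k is the k-th Bell number.
So the coefficient of x^8 is 10 * Bell_8 / 8!.
Computing: Bell_8 = 4140 and 8! = 40320, giving
10 * 4140/40320 = 115/112.

115/112


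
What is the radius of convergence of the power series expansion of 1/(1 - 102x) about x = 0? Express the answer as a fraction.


Expanding 1/(1 - 102x) = sum_{k>=0} 102^k x^k, the series converges when |102x| < 1, i.e., |x| < 1/102.
So the radius of convergence is 1/102 = 1/102.

1/102


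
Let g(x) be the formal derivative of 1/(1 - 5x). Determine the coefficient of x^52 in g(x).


Differentiate termwise: d/dx sum_{k>=0} 5^k x^k = sum_{k>=1} k 5^k x^(k-1) = sum_{j>=0} (j+1) 5^(j+1) x^j.
Equivalently, d/dx [1/(1 - 5x)] = 5/(1 - 5x)^2.
For j = 52: 53 * 5^53 = 53 * 11102230246251565404236316680908203125 = 588418203051332966424524784088134765625.

588418203051332966424524784088134765625


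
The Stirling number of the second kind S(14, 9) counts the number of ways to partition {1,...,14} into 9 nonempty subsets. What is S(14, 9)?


Using the explicit formula S(n,k) = (1/k!) sum_{j=0}^{k} (-1)^(k-j) C(k,j) j^n:
S(14, 9) = 5135130
Equivalently, S(n,k) is n! times the coefficient of x^n in the EGF (e^x - 1)^k / k!.

5135130


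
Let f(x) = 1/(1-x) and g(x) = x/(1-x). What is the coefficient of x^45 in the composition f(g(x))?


First simplify the composition: f(g(x)) = 1/(1 - x/(1-x)) = (1-x)/((1-x) - x) = (1-x)/(1-2x).
Now extract the coefficient. Write (1-x)/(1-2x) = 1/(1-2x) - x/(1-2x).
The coefficient of x^n in 1/(1-2x) is 2^n, and in x/(1-2x) is 2^(n-1) (for n >= 1).
So the coefficient of x^45 is 2^45 - 2^44 = 35184372088832 - 17592186044416 = 17592186044416.

17592186044416


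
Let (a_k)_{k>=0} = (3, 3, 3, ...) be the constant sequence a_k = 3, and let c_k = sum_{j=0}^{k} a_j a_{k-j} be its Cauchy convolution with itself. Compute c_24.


Since a_j = 3 for all j >= 0, the convolution sum becomes
c_k = sum_{j=0}^{k} 3 * 3 = 9 * (k + 1).
Equivalently, the generating function of (a_k) is 3/(1 - x) and its square is 9/(1 - x)^2 = sum_{k>=0} 9(k + 1) x^k.
For k = 24: 9 * 25 = 225.

225


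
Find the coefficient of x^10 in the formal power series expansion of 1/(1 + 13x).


Write 1/(1 + c x) = 1/(1 - (-c) x) and apply the geometric-series identity
1/(1 - y) = sum_{k>=0} y^k to get 1/(1 + c x) = sum_{k>=0} (-c)^k x^k.
So the coefficient of x^k is (-c)^k = (-1)^k * c^k.
Here c = 13 and k = 10:
(-13)^10 = 1 * 137858491849 = 137858491849

137858491849


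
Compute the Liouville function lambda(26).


The Liouville function is lambda(k) = (-1)^Omega(k), where Omega(k) counts the prime factors of k with multiplicity.
Factoring: 26 = 2 * 13, so Omega(26) = 2.
lambda(26) = (-1)^2 = 1.

1


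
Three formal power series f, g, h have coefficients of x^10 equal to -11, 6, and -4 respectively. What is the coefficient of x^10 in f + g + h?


Series addition is componentwise:
-11 + 6 + -4
= -9

-9


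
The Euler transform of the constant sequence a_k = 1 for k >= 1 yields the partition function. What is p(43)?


The Euler transform converts the sequence a_k = 1 into the number of integer partitions.
Using the recurrence or dynamic programming:
p(43) = 63261

63261


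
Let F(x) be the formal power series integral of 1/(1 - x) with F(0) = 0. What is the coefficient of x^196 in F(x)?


1/(1 - x) = sum_{k>=0} x^k. Integrating termwise and using F(0) = 0 gives
F(x) = sum_{k>=0} x^(k+1) / (k+1) = sum_{m>=1} x^m / m = -ln(1 - x).
So the coefficient of x^196 is 1/196 = 1/196.

1/196


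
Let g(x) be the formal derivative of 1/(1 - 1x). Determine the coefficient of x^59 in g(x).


Differentiate termwise: d/dx sum_{k>=0} 1^k x^k = sum_{k>=1} k 1^k x^(k-1) = sum_{j>=0} (j+1) 1^(j+1) x^j.
Equivalently, d/dx [1/(1 - 1x)] = 1/(1 - 1x)^2.
For j = 59: 60 * 1^60 = 60 * 1 = 60.

60


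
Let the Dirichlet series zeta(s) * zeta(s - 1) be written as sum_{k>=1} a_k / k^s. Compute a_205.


Convolution gives a_k = sum_{d | k} d * 1 = sum_{d | k} d = sigma(k), the sum of positive divisors of k.
For k = 205, the divisors are 1, 5, 41, 205, so
sigma(205) = 1 + 5 + 41 + 205 = 252.

252


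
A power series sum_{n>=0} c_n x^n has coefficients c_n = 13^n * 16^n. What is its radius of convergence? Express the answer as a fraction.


By the root test (Cauchy-Hadamard), the radius is R = 1 / limsup_n |c_n|^(1/n).
Here |c_n|^(1/n) = (13^n * 16^n)^(1/n) = 13 * 16 = 208 for all n.
So R = 1/208 = 1/208.

1/208


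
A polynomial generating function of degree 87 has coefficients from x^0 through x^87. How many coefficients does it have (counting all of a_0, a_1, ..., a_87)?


A polynomial of degree 87 takes the form a_0 + a_1 x + ... + a_87 x^87.
The number of coefficients is 87 + 1 = 88.

88


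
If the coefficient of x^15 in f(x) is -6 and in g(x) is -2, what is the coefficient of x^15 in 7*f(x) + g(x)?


Scalar multiplication scales coefficients: 7 * -6 = -42.
Then add the g coefficient: -42 + -2
= -44

-44


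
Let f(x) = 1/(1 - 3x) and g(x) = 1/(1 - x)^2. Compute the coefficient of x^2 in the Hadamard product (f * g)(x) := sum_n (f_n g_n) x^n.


f has coefficients f_k = 3^k. For g = 1/(1 - x)^2 the coefficient is g_k = C(k + 1, 1) = k + 1. The Hadamard coefficient is (f * g)_k = 3^k * (k + 1).
For k = 2: 3^2 * 3 = 9 * 3 = 27.

27


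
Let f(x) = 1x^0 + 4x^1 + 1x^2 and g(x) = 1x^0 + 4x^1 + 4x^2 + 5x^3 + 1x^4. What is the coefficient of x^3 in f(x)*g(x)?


Cauchy product at x^3:
1*5 + 4*4 + 1*4
= 25

25


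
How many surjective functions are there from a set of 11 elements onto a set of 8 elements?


By inclusion-exclusion on which target elements are missed, the number of surjections from an n-set onto a k-set is
surj(n, k) = sum_{j=0}^{k} (-1)^j C(k, j) (k - j)^n.
Equivalently surj(n, k) = k! * S(n, k), where S(n, k) is the Stirling number of the second kind.
For n = 11, k = 8:
S(11, 8) = 11880, so
surj = 8! * 11880 = 40320 * 11880 = 479001600.

479001600


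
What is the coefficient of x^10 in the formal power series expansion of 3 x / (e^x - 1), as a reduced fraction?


The exponential generating function for Bernoulli numbers is
x / (e^x - 1) = sum_{k>=0} B_k x^k / k!.
So the coefficient of x^10 in 3 x / (e^x - 1) is 3 B_10 / 10!.
Computing: B_10 = 5/66, 10! = 3628800, giving
3 * 5/66 / 3628800 = 1/15966720.

1/15966720


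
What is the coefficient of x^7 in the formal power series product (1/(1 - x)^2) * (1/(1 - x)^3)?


Combine the factors: (1/(1 - x)^2) * (1/(1 - x)^3) = 1/(1 - x)^5.
Then use 1/(1 - x)^r = sum_{k>=0} C(k + r - 1, r - 1) x^k with r = 5 and k = 7:
C(11, 4) = 330.

330


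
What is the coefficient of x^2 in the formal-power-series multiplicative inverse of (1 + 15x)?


The inverse is 1/(1 + 15x). Apply the geometric identity 1/(1 - y) = sum_{k>=0} y^k with y = -15x:
1/(1 + 15x) = sum_{k>=0} (-15)^k x^k.
So the coefficient of x^2 is (-15)^2 = 225.

225


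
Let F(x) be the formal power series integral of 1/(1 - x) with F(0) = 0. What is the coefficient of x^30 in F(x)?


1/(1 - x) = sum_{k>=0} x^k. Integrating termwise and using F(0) = 0 gives
F(x) = sum_{k>=0} x^(k+1) / (k+1) = sum_{m>=1} x^m / m = -ln(1 - x).
So the coefficient of x^30 is 1/30 = 1/30.

1/30


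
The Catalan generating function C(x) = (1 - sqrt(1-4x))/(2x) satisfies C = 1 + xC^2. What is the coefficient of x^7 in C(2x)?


Substituting x -> 2x scales the n-th coefficient by 2^n, so [x^7] C(2x) = 2^7 * C_7.
C_7 = C(2*7, 7)/(8) = 3432/8 = 429.
So 2^7 * 429 = 128 * 429 = 54912.

54912


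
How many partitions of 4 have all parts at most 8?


Using the generating function (1-x)^(-1)(1-x^2)^(-1)...(1-x^8)^(-1),
the coefficient of x^4 counts these restricted partitions.
Result = 5

5


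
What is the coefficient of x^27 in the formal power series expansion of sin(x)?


The Maclaurin series is sin(t) = sum_{k>=0} (-1)^k t^(2k+1) / (2k+1)!, so substituting t = x, only odd powers of x are nonzero, with coefficient of x^(2k+1) equal to (-1)^k / (2k+1)!.
Write 27 = 2*13 + 1, giving the coefficient (-1)^13 / 27! = -1/10888869450418352160768000000 = -1/10888869450418352160768000000.

-1/10888869450418352160768000000


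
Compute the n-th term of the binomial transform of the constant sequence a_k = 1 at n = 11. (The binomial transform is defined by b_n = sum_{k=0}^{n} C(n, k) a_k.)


With a_k = 1 for all k, b_n = sum_{k=0}^{n} C(n, k) = 2^n by the binomial theorem.
For n = 11: 2^11 = 2048.

2048


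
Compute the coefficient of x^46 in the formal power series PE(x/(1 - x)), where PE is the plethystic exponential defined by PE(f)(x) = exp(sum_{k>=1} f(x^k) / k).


For f(x) = x/(1 - x) we have
sum_{k>=1} f(x^k) / k = sum_{k>=1} (1/k) * x^k / (1 - x^k) = sum_{k, m >= 1} x^(k m) / k,
which after exponentiating simplifies to
PE(x/(1 - x)) = prod_{k>=1} 1 / (1 - x^k).
This is the generating function for the partition function p(n), so the coefficient of x^46 is p(46).
Computing p(46) by dynamic programming over parts 1, 2, ..., 46: p(46) = 105558.

105558
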